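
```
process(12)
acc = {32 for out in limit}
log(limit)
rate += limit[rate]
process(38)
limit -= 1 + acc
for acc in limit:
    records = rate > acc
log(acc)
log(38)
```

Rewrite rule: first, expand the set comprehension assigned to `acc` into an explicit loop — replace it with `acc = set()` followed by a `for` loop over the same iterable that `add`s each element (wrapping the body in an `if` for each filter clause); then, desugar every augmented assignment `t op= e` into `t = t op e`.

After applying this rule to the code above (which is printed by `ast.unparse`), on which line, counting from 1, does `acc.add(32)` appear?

4

Transformed code:
process(12)
acc = set()
for out in limit:
    acc.add(32)
log(limit)
rate = rate + limit[rate]
process(38)
limit = limit - (1 + acc)
for acc in limit:
    records = rate > acc
log(acc)
log(38)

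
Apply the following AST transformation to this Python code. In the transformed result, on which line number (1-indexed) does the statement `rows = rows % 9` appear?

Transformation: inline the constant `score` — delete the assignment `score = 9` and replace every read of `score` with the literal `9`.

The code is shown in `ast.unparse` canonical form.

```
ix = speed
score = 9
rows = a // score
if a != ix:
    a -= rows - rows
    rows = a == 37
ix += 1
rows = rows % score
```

Transformed code:
ix = speed
rows = a // 9
if a != ix:
    a -= rows - rows
    rows = a == 37
ix += 1
rows = rows % 9

7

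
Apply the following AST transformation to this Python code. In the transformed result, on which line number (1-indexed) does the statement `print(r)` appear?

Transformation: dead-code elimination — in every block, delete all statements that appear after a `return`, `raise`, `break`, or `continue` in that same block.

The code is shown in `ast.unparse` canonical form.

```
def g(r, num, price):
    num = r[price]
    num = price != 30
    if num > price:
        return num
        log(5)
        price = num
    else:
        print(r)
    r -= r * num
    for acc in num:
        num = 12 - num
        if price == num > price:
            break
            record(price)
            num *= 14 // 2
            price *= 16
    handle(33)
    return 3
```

Transformed code:
def g(r, num, price):
    num = r[price]
    num = price != 30
    if num > price:
        return num
    else:
        print(r)
    r -= r * num
    for acc in num:
        num = 12 - num
        if price == num > price:
            break
    handle(33)
    return 3

7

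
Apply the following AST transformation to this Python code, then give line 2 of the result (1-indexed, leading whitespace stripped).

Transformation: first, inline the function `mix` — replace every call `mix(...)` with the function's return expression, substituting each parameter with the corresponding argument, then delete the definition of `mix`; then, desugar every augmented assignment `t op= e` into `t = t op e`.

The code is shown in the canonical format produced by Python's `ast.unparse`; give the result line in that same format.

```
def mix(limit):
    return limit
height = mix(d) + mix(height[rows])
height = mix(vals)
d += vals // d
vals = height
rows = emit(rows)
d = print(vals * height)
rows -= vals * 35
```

height = vals

Transformed code:
height = d + height[rows]
height = vals
d = d + vals // d
vals = height
rows = emit(rows)
d = print(vals * height)
rows = rows - vals * 35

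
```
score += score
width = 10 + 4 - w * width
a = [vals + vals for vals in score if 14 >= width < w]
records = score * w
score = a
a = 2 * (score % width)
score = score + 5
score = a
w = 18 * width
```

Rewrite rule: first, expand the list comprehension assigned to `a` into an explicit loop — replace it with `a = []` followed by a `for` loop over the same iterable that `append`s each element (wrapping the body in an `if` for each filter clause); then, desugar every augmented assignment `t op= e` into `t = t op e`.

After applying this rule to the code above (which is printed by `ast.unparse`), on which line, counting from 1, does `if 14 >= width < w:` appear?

Transformed code:
score = score + score
width = 10 + 4 - w * width
a = []
for vals in score:
    if 14 >= width < w:
        a.append(vals + vals)
records = score * w
score = a
a = 2 * (score % width)
score = score + 5
score = a
w = 18 * width

5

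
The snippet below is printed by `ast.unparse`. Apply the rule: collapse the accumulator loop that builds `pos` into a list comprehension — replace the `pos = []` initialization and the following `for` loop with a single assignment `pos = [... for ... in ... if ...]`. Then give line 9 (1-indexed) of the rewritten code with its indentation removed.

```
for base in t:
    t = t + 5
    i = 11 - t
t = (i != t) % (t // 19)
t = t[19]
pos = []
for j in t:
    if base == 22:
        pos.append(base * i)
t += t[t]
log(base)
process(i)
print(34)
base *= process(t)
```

Transformed code:
for base in t:
    t = t + 5
    i = 11 - t
t = (i != t) % (t // 19)
t = t[19]
pos = [base * i for j in t if base == 22]
t += t[t]
log(base)
process(i)
print(34)
base *= process(t)

process(i)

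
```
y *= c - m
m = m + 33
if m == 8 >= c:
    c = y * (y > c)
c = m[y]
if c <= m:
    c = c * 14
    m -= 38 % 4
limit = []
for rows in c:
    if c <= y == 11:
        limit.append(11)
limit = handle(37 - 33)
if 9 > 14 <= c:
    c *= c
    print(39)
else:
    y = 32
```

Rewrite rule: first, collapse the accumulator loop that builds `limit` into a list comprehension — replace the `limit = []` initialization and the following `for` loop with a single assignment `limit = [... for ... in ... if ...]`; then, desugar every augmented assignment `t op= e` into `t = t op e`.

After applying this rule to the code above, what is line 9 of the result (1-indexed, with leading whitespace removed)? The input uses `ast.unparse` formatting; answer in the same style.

limit = [11 for rows in c if c <= y == 11]

Transformed code:
y = y * (c - m)
m = m + 33
if m == 8 >= c:
    c = y * (y > c)
c = m[y]
if c <= m:
    c = c * 14
    m = m - 38 % 4
limit = [11 for rows in c if c <= y == 11]
limit = handle(37 - 33)
if 9 > 14 <= c:
    c = c * c
    print(39)
else:
    y = 32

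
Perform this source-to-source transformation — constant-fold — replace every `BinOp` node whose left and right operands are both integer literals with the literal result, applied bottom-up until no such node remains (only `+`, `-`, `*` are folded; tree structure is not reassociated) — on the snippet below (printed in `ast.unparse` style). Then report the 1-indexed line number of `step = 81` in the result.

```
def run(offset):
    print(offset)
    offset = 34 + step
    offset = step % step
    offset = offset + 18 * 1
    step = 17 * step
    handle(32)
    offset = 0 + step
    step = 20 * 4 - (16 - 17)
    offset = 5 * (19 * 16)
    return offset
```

Transformed code:
def run(offset):
    print(offset)
    offset = 34 + step
    offset = step % step
    offset = offset + 18
    step = 17 * step
    handle(32)
    offset = 0 + step
    step = 81
    offset = 1520
    return offset

9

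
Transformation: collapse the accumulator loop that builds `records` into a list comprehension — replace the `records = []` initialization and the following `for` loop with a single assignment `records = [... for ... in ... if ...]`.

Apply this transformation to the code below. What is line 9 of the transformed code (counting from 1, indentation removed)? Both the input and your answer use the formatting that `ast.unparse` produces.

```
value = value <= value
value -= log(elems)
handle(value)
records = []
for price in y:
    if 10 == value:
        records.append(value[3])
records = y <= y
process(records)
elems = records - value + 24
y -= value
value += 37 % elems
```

Transformed code:
value = value <= value
value -= log(elems)
handle(value)
records = [value[3] for price in y if 10 == value]
records = y <= y
process(records)
elems = records - value + 24
y -= value
value += 37 % elems

value += 37 % elems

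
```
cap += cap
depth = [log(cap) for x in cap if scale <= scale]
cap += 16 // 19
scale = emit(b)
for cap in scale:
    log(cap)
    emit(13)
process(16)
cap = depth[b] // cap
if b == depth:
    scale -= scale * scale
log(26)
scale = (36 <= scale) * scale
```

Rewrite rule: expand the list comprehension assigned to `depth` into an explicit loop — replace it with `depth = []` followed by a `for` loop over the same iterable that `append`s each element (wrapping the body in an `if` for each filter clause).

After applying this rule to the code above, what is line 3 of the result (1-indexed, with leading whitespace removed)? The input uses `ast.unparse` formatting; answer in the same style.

for x in cap:

Transformed code:
cap += cap
depth = []
for x in cap:
    if scale <= scale:
        depth.append(log(cap))
cap += 16 // 19
scale = emit(b)
for cap in scale:
    log(cap)
    emit(13)
process(16)
cap = depth[b] // cap
if b == depth:
    scale -= scale * scale
log(26)
scale = (36 <= scale) * scale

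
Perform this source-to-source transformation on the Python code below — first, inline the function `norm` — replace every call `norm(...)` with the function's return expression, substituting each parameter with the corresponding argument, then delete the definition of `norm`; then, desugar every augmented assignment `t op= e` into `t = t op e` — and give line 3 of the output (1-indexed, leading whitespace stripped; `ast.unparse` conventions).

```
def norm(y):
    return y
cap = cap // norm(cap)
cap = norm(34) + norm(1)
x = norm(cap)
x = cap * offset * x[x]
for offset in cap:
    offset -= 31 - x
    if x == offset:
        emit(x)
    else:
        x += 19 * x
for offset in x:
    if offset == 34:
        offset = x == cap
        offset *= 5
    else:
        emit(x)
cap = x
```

x = cap

Transformed code:
cap = cap // cap
cap = 34 + 1
x = cap
x = cap * offset * x[x]
for offset in cap:
    offset = offset - (31 - x)
    if x == offset:
        emit(x)
    else:
        x = x + 19 * x
for offset in x:
    if offset == 34:
        offset = x == cap
        offset = offset * 5
    else:
        emit(x)
cap = x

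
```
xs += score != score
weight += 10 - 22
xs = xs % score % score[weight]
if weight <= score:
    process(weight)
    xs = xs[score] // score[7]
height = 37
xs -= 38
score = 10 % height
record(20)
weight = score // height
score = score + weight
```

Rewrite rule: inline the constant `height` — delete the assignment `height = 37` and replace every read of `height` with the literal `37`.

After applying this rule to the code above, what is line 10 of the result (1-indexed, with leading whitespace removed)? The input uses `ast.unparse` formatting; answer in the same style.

weight = score // 37

Transformed code:
xs += score != score
weight += 10 - 22
xs = xs % score % score[weight]
if weight <= score:
    process(weight)
    xs = xs[score] // score[7]
xs -= 38
score = 10 % 37
record(20)
weight = score // 37
score = score + weight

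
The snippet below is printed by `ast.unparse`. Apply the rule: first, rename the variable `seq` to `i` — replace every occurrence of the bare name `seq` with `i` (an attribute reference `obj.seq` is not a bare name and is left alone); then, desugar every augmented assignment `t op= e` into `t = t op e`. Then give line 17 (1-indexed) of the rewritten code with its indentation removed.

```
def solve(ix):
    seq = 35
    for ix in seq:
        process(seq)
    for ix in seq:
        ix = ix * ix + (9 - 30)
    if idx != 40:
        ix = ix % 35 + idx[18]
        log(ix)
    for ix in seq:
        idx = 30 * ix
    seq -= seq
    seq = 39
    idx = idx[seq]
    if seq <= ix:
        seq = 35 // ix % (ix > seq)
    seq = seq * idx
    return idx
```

i = i * idx

Transformed code:
def solve(ix):
    i = 35
    for ix in i:
        process(i)
    for ix in i:
        ix = ix * ix + (9 - 30)
    if idx != 40:
        ix = ix % 35 + idx[18]
        log(ix)
    for ix in i:
        idx = 30 * ix
    i = i - i
    i = 39
    idx = idx[i]
    if i <= ix:
        i = 35 // ix % (ix > i)
    i = i * idx
    return idx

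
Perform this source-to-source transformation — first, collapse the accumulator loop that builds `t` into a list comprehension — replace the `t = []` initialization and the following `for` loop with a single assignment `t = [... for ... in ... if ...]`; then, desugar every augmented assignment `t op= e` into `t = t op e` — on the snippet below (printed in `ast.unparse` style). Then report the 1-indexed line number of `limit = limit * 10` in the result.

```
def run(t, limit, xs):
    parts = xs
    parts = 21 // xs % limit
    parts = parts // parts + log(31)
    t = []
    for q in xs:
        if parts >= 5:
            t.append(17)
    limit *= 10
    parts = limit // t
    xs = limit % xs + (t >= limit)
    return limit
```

Transformed code:
def run(t, limit, xs):
    parts = xs
    parts = 21 // xs % limit
    parts = parts // parts + log(31)
    t = [17 for q in xs if parts >= 5]
    limit = limit * 10
    parts = limit // t
    xs = limit % xs + (t >= limit)
    return limit

6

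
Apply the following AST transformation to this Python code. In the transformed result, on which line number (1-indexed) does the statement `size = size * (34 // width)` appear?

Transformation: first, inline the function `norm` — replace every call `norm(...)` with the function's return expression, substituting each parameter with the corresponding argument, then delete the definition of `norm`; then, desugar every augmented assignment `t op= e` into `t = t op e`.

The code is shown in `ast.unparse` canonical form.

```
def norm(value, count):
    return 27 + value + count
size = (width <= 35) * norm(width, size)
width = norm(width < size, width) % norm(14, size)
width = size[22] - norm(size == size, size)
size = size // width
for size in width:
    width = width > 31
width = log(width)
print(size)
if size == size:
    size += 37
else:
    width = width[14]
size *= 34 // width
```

13

Transformed code:
size = (width <= 35) * (27 + width + size)
width = (27 + (width < size) + width) % (27 + 14 + size)
width = size[22] - (27 + (size == size) + size)
size = size // width
for size in width:
    width = width > 31
width = log(width)
print(size)
if size == size:
    size = size + 37
else:
    width = width[14]
size = size * (34 // width)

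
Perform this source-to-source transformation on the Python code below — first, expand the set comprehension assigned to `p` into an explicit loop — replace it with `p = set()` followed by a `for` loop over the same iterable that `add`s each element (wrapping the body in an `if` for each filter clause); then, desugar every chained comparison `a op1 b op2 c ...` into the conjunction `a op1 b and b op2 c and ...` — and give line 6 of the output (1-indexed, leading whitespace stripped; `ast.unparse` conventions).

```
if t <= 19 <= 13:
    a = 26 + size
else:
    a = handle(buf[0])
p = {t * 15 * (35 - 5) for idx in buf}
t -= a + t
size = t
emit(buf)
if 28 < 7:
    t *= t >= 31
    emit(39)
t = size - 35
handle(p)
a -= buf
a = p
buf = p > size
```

for idx in buf:

Transformed code:
if t <= 19 and 19 <= 13:
    a = 26 + size
else:
    a = handle(buf[0])
p = set()
for idx in buf:
    p.add(t * 15 * (35 - 5))
t -= a + t
size = t
emit(buf)
if 28 < 7:
    t *= t >= 31
    emit(39)
t = size - 35
handle(p)
a -= buf
a = p
buf = p > size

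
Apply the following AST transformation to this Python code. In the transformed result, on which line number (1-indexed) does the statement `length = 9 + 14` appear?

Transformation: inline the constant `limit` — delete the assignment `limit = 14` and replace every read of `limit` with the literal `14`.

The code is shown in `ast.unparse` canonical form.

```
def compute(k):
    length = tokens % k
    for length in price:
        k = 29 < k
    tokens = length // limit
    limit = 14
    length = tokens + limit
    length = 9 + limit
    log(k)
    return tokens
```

Transformed code:
def compute(k):
    length = tokens % k
    for length in price:
        k = 29 < k
    tokens = length // 14
    length = tokens + 14
    length = 9 + 14
    log(k)
    return tokens

7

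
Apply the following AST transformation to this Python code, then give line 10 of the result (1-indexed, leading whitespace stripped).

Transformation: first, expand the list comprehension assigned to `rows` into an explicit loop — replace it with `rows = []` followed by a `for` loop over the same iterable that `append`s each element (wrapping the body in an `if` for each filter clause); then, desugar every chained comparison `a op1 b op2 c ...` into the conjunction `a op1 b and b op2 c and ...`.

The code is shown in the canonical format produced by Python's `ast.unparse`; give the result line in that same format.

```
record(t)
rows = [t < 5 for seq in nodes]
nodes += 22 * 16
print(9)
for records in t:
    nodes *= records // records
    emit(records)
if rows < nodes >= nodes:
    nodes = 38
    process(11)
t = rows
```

if rows < nodes and nodes >= nodes:

Transformed code:
record(t)
rows = []
for seq in nodes:
    rows.append(t < 5)
nodes += 22 * 16
print(9)
for records in t:
    nodes *= records // records
    emit(records)
if rows < nodes and nodes >= nodes:
    nodes = 38
    process(11)
t = rows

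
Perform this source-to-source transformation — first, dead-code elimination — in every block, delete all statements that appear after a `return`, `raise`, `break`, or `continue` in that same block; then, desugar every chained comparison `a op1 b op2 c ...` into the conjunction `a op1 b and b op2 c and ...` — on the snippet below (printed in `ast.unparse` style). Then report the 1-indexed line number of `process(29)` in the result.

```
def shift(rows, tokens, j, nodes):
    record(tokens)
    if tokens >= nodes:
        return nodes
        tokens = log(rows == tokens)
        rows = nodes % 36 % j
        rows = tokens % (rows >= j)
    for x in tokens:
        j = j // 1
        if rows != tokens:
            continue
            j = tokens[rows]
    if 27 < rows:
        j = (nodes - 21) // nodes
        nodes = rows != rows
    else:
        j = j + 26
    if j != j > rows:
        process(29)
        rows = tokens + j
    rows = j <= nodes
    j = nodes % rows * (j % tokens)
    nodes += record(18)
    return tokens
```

Transformed code:
def shift(rows, tokens, j, nodes):
    record(tokens)
    if tokens >= nodes:
        return nodes
    for x in tokens:
        j = j // 1
        if rows != tokens:
            continue
    if 27 < rows:
        j = (nodes - 21) // nodes
        nodes = rows != rows
    else:
        j = j + 26
    if j != j and j > rows:
        process(29)
        rows = tokens + j
    rows = j <= nodes
    j = nodes % rows * (j % tokens)
    nodes += record(18)
    return tokens

15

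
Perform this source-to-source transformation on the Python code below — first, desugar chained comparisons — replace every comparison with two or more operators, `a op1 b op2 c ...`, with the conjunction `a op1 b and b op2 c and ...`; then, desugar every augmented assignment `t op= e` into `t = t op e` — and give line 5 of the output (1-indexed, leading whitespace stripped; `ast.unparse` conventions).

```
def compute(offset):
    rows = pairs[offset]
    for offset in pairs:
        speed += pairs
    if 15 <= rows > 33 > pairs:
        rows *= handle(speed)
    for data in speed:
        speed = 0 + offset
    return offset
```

if 15 <= rows and rows > 33 and (33 > pairs):

Transformed code:
def compute(offset):
    rows = pairs[offset]
    for offset in pairs:
        speed = speed + pairs
    if 15 <= rows and rows > 33 and (33 > pairs):
        rows = rows * handle(speed)
    for data in speed:
        speed = 0 + offset
    return offset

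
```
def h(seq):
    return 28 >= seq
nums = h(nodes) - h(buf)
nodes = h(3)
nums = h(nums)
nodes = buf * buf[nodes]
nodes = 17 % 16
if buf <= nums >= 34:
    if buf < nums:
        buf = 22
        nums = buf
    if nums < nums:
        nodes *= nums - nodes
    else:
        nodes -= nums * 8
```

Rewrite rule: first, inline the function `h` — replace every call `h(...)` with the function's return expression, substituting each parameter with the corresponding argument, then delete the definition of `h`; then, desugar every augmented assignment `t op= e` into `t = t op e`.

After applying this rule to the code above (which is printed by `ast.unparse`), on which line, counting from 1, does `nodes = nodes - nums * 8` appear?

Transformed code:
nums = (28 >= nodes) - (28 >= buf)
nodes = 28 >= 3
nums = 28 >= nums
nodes = buf * buf[nodes]
nodes = 17 % 16
if buf <= nums >= 34:
    if buf < nums:
        buf = 22
        nums = buf
    if nums < nums:
        nodes = nodes * (nums - nodes)
    else:
        nodes = nodes - nums * 8

13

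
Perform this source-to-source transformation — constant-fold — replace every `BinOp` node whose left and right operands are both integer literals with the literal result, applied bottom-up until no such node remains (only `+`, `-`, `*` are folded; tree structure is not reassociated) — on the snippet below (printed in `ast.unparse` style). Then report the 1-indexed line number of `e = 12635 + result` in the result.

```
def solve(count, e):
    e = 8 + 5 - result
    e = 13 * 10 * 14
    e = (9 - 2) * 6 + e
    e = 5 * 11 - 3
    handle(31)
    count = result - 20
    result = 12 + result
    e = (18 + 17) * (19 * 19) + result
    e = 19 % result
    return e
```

9

Transformed code:
def solve(count, e):
    e = 13 - result
    e = 1820
    e = 42 + e
    e = 52
    handle(31)
    count = result - 20
    result = 12 + result
    e = 12635 + result
    e = 19 % result
    return e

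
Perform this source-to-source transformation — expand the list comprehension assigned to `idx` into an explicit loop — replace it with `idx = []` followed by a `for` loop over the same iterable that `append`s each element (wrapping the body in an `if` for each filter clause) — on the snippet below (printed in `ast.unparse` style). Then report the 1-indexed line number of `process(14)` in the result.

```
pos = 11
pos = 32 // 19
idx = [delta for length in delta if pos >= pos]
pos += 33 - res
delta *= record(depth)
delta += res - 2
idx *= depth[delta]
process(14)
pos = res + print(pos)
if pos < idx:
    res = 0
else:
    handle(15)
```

11

Transformed code:
pos = 11
pos = 32 // 19
idx = []
for length in delta:
    if pos >= pos:
        idx.append(delta)
pos += 33 - res
delta *= record(depth)
delta += res - 2
idx *= depth[delta]
process(14)
pos = res + print(pos)
if pos < idx:
    res = 0
else:
    handle(15)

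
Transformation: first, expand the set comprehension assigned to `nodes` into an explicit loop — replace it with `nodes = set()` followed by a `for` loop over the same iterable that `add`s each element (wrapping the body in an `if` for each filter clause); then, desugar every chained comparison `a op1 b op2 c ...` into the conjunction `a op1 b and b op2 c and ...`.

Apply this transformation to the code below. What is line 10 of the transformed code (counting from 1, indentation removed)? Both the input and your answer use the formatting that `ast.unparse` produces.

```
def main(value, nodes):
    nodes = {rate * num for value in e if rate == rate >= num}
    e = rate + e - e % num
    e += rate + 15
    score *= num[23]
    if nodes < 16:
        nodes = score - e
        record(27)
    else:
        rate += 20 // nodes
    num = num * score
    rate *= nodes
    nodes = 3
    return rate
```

Transformed code:
def main(value, nodes):
    nodes = set()
    for value in e:
        if rate == rate and rate >= num:
            nodes.add(rate * num)
    e = rate + e - e % num
    e += rate + 15
    score *= num[23]
    if nodes < 16:
        nodes = score - e
        record(27)
    else:
        rate += 20 // nodes
    num = num * score
    rate *= nodes
    nodes = 3
    return rate

nodes = score - e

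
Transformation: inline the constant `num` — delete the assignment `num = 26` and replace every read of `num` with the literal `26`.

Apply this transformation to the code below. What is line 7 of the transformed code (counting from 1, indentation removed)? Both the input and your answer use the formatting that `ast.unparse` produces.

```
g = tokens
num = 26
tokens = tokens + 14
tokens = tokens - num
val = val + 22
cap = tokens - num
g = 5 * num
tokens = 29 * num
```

tokens = 29 * 26

Transformed code:
g = tokens
tokens = tokens + 14
tokens = tokens - 26
val = val + 22
cap = tokens - 26
g = 5 * 26
tokens = 29 * 26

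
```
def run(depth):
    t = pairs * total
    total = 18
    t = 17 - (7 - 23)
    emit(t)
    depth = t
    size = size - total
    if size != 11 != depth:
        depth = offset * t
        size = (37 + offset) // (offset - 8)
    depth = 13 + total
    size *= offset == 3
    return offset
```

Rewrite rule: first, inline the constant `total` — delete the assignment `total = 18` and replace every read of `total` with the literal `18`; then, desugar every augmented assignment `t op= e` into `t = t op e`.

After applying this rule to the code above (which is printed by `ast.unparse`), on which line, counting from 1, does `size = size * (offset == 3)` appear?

11

Transformed code:
def run(depth):
    t = pairs * 18
    t = 17 - (7 - 23)
    emit(t)
    depth = t
    size = size - 18
    if size != 11 != depth:
        depth = offset * t
        size = (37 + offset) // (offset - 8)
    depth = 13 + 18
    size = size * (offset == 3)
    return offset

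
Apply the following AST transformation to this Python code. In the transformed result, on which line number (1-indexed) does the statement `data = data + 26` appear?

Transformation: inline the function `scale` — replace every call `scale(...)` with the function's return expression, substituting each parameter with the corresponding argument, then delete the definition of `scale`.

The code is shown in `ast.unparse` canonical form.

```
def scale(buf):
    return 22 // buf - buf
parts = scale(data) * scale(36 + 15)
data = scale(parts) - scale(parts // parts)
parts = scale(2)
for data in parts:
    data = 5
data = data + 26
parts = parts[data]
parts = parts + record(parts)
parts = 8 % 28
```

6

Transformed code:
parts = (22 // data - data) * (22 // (36 + 15) - (36 + 15))
data = 22 // parts - parts - (22 // (parts // parts) - parts // parts)
parts = 22 // 2 - 2
for data in parts:
    data = 5
data = data + 26
parts = parts[data]
parts = parts + record(parts)
parts = 8 % 28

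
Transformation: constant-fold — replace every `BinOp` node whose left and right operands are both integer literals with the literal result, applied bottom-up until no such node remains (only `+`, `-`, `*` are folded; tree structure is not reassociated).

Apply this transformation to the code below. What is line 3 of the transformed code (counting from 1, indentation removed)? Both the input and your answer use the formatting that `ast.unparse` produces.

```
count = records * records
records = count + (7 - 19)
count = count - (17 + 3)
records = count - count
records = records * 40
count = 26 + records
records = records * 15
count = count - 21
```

Transformed code:
count = records * records
records = count + -12
count = count - 20
records = count - count
records = records * 40
count = 26 + records
records = records * 15
count = count - 21

count = count - 20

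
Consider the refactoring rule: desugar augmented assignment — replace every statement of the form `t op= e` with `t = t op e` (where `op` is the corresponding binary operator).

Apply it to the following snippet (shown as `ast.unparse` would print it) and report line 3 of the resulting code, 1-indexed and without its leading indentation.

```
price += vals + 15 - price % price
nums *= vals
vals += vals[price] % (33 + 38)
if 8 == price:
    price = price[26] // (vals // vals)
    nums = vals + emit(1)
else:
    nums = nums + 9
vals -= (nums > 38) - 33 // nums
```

Transformed code:
price = price + (vals + 15 - price % price)
nums = nums * vals
vals = vals + vals[price] % (33 + 38)
if 8 == price:
    price = price[26] // (vals // vals)
    nums = vals + emit(1)
else:
    nums = nums + 9
vals = vals - ((nums > 38) - 33 // nums)

vals = vals + vals[price] % (33 + 38)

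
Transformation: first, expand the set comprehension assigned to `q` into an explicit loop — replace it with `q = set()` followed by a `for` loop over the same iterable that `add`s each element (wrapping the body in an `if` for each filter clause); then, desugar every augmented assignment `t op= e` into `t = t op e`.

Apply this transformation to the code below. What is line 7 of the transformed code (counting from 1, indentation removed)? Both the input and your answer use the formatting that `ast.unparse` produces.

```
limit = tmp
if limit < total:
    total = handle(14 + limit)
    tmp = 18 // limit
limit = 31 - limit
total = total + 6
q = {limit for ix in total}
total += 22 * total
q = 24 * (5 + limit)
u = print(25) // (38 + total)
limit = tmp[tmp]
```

Transformed code:
limit = tmp
if limit < total:
    total = handle(14 + limit)
    tmp = 18 // limit
limit = 31 - limit
total = total + 6
q = set()
for ix in total:
    q.add(limit)
total = total + 22 * total
q = 24 * (5 + limit)
u = print(25) // (38 + total)
limit = tmp[tmp]

q = set()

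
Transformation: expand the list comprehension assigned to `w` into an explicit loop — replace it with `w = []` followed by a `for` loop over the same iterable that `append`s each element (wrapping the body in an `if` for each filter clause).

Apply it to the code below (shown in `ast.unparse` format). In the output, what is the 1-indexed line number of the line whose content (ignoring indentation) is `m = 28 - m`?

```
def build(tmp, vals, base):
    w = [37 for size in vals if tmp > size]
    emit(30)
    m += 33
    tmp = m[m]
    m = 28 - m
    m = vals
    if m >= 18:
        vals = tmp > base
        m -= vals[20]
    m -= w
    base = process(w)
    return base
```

Transformed code:
def build(tmp, vals, base):
    w = []
    for size in vals:
        if tmp > size:
            w.append(37)
    emit(30)
    m += 33
    tmp = m[m]
    m = 28 - m
    m = vals
    if m >= 18:
        vals = tmp > base
        m -= vals[20]
    m -= w
    base = process(w)
    return base

9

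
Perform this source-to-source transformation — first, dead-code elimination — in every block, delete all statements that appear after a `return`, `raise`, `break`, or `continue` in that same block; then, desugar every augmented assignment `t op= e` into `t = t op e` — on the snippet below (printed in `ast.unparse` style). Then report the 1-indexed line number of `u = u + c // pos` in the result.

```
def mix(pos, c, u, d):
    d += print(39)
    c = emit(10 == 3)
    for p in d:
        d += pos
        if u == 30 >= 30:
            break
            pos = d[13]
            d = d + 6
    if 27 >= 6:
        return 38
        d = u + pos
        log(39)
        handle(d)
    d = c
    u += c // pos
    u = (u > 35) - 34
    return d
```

Transformed code:
def mix(pos, c, u, d):
    d = d + print(39)
    c = emit(10 == 3)
    for p in d:
        d = d + pos
        if u == 30 >= 30:
            break
    if 27 >= 6:
        return 38
    d = c
    u = u + c // pos
    u = (u > 35) - 34
    return d

11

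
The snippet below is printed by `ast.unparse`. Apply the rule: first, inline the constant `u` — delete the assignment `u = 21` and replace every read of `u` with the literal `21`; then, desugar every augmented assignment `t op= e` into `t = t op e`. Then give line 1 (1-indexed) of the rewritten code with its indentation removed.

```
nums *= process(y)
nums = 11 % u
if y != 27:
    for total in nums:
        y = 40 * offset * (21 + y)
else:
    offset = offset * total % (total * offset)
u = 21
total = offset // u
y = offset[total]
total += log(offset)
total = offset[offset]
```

nums = nums * process(y)

Transformed code:
nums = nums * process(y)
nums = 11 % 21
if y != 27:
    for total in nums:
        y = 40 * offset * (21 + y)
else:
    offset = offset * total % (total * offset)
total = offset // 21
y = offset[total]
total = total + log(offset)
total = offset[offset]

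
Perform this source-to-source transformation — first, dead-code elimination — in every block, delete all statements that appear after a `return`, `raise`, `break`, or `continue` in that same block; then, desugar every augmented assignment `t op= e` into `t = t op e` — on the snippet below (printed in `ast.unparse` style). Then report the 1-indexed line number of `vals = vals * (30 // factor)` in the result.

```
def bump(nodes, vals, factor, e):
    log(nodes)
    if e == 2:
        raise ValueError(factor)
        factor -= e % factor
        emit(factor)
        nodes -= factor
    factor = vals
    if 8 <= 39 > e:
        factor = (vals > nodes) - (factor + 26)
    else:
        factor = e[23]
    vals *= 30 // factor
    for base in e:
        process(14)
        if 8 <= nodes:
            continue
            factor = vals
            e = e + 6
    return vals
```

Transformed code:
def bump(nodes, vals, factor, e):
    log(nodes)
    if e == 2:
        raise ValueError(factor)
    factor = vals
    if 8 <= 39 > e:
        factor = (vals > nodes) - (factor + 26)
    else:
        factor = e[23]
    vals = vals * (30 // factor)
    for base in e:
        process(14)
        if 8 <= nodes:
            continue
    return vals

10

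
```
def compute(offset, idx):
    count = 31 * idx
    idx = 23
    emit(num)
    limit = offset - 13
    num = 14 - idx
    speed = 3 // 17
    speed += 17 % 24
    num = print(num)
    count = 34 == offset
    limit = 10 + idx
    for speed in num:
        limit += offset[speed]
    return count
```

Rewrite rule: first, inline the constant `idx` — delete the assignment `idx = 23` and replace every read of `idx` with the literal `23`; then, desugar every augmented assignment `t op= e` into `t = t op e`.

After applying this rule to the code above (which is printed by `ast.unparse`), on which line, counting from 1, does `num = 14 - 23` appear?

5

Transformed code:
def compute(offset, idx):
    count = 31 * 23
    emit(num)
    limit = offset - 13
    num = 14 - 23
    speed = 3 // 17
    speed = speed + 17 % 24
    num = print(num)
    count = 34 == offset
    limit = 10 + 23
    for speed in num:
        limit = limit + offset[speed]
    return count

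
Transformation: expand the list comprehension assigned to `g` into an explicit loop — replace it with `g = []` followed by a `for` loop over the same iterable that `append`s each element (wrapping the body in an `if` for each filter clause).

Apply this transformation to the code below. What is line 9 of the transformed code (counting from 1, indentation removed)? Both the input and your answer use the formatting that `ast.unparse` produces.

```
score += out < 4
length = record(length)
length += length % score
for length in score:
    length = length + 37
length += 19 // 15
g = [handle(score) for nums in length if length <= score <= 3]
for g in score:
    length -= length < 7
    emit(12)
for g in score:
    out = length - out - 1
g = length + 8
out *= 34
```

Transformed code:
score += out < 4
length = record(length)
length += length % score
for length in score:
    length = length + 37
length += 19 // 15
g = []
for nums in length:
    if length <= score <= 3:
        g.append(handle(score))
for g in score:
    length -= length < 7
    emit(12)
for g in score:
    out = length - out - 1
g = length + 8
out *= 34

if length <= score <= 3:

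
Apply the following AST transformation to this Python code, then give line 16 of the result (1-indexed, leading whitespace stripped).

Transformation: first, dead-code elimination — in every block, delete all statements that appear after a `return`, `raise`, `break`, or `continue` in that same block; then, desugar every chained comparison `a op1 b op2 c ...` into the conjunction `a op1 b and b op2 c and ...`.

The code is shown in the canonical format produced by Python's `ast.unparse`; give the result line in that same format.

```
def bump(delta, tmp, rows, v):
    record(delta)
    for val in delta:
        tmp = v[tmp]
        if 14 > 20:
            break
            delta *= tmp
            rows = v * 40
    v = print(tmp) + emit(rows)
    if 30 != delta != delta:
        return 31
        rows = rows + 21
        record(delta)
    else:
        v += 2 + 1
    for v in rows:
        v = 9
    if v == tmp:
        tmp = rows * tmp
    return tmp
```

return tmp

Transformed code:
def bump(delta, tmp, rows, v):
    record(delta)
    for val in delta:
        tmp = v[tmp]
        if 14 > 20:
            break
    v = print(tmp) + emit(rows)
    if 30 != delta and delta != delta:
        return 31
    else:
        v += 2 + 1
    for v in rows:
        v = 9
    if v == tmp:
        tmp = rows * tmp
    return tmp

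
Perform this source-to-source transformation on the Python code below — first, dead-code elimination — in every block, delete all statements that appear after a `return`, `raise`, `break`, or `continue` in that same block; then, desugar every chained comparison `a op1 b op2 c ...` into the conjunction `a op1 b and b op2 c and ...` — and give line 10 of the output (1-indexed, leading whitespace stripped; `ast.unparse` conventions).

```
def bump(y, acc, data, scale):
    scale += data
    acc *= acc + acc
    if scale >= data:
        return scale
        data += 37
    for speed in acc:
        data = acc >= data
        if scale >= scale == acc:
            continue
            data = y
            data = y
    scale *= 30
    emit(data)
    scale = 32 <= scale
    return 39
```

scale *= 30

Transformed code:
def bump(y, acc, data, scale):
    scale += data
    acc *= acc + acc
    if scale >= data:
        return scale
    for speed in acc:
        data = acc >= data
        if scale >= scale and scale == acc:
            continue
    scale *= 30
    emit(data)
    scale = 32 <= scale
    return 39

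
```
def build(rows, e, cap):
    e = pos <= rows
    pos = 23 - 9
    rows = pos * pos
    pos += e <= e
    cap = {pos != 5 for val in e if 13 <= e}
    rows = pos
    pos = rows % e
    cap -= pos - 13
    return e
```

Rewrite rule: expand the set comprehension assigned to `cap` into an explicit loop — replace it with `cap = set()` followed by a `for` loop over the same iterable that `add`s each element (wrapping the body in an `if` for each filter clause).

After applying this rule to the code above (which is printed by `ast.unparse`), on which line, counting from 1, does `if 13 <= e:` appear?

8

Transformed code:
def build(rows, e, cap):
    e = pos <= rows
    pos = 23 - 9
    rows = pos * pos
    pos += e <= e
    cap = set()
    for val in e:
        if 13 <= e:
            cap.add(pos != 5)
    rows = pos
    pos = rows % e
    cap -= pos - 13
    return e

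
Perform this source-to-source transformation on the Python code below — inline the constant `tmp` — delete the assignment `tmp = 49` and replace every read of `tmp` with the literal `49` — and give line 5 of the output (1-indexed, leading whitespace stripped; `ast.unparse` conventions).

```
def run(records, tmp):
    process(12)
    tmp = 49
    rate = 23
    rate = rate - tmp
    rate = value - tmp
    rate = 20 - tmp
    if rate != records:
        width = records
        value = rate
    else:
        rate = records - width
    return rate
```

Transformed code:
def run(records, tmp):
    process(12)
    rate = 23
    rate = rate - 49
    rate = value - 49
    rate = 20 - 49
    if rate != records:
        width = records
        value = rate
    else:
        rate = records - width
    return rate

rate = value - 49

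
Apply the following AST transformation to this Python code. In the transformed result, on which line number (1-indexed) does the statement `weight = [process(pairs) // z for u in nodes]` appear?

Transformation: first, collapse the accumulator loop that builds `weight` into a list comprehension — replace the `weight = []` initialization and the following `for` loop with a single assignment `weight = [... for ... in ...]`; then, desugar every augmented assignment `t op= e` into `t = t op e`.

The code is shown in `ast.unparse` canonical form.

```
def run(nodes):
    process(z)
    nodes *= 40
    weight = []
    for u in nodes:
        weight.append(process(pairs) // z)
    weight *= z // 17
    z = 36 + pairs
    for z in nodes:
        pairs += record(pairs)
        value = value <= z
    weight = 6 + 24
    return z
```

4

Transformed code:
def run(nodes):
    process(z)
    nodes = nodes * 40
    weight = [process(pairs) // z for u in nodes]
    weight = weight * (z // 17)
    z = 36 + pairs
    for z in nodes:
        pairs = pairs + record(pairs)
        value = value <= z
    weight = 6 + 24
    return z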